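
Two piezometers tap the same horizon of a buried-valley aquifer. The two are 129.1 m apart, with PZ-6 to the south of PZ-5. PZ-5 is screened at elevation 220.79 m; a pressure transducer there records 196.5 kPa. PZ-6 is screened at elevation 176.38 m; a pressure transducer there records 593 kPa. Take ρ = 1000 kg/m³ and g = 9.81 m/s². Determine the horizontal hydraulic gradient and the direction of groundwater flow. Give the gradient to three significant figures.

Pressure head at PZ-5: ψ = P/(ρg) = 196.5×1000 / (1000 × 9.81) = 20.03 m.
Total head at PZ-5: h = z + ψ = 220.79 + 20.03 = 240.82 m.
Pressure head at PZ-6: ψ = P/(ρg) = 593×1000 / (1000 × 9.81) = 60.45 m.
Total head at PZ-6: h = z + ψ = 176.38 + 60.45 = 236.83 m.
Head difference: h(PZ-5) − h(PZ-6) = 240.82 − 236.83 = 3.99 m.
Hydraulic gradient: i = |Δh| / L = 3.99 / 129.1 = 0.0309.
Flow is from higher to lower head: from PZ-5 toward PZ-6, i.e. toward the south.

i ≈ 0.0309; groundwater flows toward the south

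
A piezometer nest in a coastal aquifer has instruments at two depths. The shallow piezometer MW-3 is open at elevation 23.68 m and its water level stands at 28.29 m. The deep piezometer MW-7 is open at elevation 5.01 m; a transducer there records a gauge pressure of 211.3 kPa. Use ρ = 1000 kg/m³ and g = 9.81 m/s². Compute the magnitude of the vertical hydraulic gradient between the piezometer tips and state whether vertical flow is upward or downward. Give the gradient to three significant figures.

|i_v| ≈ 0.0932; vertical flow is downward

Total head at MW-3: h = 28.29 m (water level in the standpipe).
Pressure head at MW-7: ψ = P/(ρg) = 211.3×1000 / (1000 × 9.81) = 21.54 m.
Total head at MW-7: h = z + ψ = 5.01 + 21.54 = 26.55 m.
Δh = h(MW-3) − h(MW-7) = 28.29 − 26.55 = 1.74 m.
Vertical separation Δz = 23.68 − 5.01 = 18.67 m.
|i_v| = |Δh| / Δz = 1.74 / 18.67 = 0.0932.
Head is higher in the shallow piezometer, so vertical flow is downward (recharge condition).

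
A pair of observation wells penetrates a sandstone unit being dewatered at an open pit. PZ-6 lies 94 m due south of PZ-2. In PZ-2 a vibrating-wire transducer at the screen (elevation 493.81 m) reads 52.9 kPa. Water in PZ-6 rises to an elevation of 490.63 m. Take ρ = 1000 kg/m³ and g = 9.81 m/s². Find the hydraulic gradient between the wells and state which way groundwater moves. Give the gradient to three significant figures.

Pressure head at PZ-2: ψ = P/(ρg) = 52.9×1000 / (1000 × 9.81) = 5.39 m.
Total head at PZ-2: h = z + ψ = 493.81 + 5.39 = 499.20 m.
Total head at PZ-6: h = 490.63 m (water level in the piezometer is the total head).
Head difference: h(PZ-2) − h(PZ-6) = 499.20 − 490.63 = 8.57 m.
Hydraulic gradient: i = |Δh| / L = 8.57 / 94 = 0.0912.
Flow is from higher to lower head: from PZ-2 toward PZ-6, i.e. toward the south.

i ≈ 0.0912; groundwater flows toward the south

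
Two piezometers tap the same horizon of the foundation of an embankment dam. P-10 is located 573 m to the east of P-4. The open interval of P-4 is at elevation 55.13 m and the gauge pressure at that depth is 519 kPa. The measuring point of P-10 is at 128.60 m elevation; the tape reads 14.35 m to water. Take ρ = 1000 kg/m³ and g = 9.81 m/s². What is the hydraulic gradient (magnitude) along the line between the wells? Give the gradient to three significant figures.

Pressure head at P-4: ψ = P/(ρg) = 519×1000 / (1000 × 9.81) = 52.91 m.
Total head at P-4: h = z + ψ = 55.13 + 52.91 = 108.04 m.
Total head at P-10: h = 128.60 − 14.35 = 114.25 m.
Head difference: h(P-4) − h(P-10) = 108.04 − 114.25 = -6.21 m.
Hydraulic gradient: i = |Δh| / L = 6.21 / 573 = 0.0108.

i ≈ 0.0108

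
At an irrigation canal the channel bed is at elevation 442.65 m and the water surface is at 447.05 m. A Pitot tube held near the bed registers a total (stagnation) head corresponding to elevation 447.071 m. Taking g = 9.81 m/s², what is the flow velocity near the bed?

Near the bed, under hydrostatic conditions, the piezometric head (z + ψ) equals the free-surface elevation, 447.05 m.
Velocity head = total − piezometric = 447.071 − 447.05 = 0.021 m.
v = √(2g·h_v) = √(2 × 9.81 × 0.021) = 0.642 m/s.

v ≈ 0.642 m/s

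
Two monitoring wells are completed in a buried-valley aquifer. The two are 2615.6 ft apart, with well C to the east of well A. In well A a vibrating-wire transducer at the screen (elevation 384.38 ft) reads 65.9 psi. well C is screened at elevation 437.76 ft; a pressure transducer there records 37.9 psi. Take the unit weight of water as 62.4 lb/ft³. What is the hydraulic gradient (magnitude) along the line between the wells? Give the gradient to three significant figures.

Pressure head at well A: ψ = 144·P/γ = 144 × 65.9 / 62.4 = 152.08 ft.
Total head at well A: h = z + ψ = 384.38 + 152.08 = 536.46 ft.
Pressure head at well C: ψ = 144·P/γ = 144 × 37.9 / 62.4 = 87.46 ft.
Total head at well C: h = z + ψ = 437.76 + 87.46 = 525.22 ft.
Head difference: h(well A) − h(well C) = 536.46 − 525.22 = 11.24 ft.
Hydraulic gradient: i = |Δh| / L = 11.24 / 2615.6 = 0.00430.

i ≈ 0.00430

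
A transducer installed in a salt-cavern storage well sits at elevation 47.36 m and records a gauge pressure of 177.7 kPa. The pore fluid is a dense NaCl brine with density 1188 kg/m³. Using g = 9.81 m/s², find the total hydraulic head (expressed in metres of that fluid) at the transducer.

h ≈ 62.61 m

ψ = P/(ρg) = 177.7×1000 / (1188 × 9.81) = 15.25 m.
h = z + ψ = 47.36 + 15.25 = 62.61 m.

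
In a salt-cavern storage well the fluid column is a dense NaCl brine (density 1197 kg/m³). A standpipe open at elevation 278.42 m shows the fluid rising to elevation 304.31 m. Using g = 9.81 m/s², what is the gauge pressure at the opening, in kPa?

Pressure head ψ = h − z = 304.31 − 278.42 = 25.89 m.
P = ρgψ = 1197 × 9.81 × 25.89 = 304015 Pa ≈ 304 kPa.

P ≈ 304 kPa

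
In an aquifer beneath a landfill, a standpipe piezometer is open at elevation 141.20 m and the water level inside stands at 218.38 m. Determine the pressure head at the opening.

ψ ≈ 77.18 m

Total head h = 218.38 m (the water-surface elevation in the piezometer).
Pressure head ψ = h − z = 218.38 − 141.20 = 77.18 m.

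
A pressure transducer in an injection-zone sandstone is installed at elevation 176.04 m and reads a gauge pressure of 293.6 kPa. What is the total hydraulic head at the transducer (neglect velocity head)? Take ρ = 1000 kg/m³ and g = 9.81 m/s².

h ≈ 205.97 m

ψ = P/(ρg) = 293.6×1000 / (1000 × 9.81) = 29.93 m.
h = z + ψ = 176.04 + 29.93 = 205.97 m.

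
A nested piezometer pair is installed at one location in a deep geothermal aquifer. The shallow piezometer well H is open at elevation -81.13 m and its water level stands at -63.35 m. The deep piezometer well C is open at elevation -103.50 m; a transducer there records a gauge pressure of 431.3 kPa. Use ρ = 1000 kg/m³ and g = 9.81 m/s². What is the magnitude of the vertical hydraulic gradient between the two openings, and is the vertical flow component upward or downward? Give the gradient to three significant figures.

Total head at well H: h = -63.35 m (water level in the standpipe).
Pressure head at well C: ψ = P/(ρg) = 431.3×1000 / (1000 × 9.81) = 43.97 m.
Total head at well C: h = z + ψ = -103.50 + 43.97 = -59.53 m.
Δh = h(well H) − h(well C) = -63.35 − (-59.53) = -3.82 m.
Vertical separation Δz = -81.13 − (-103.50) = 22.37 m.
|i_v| = |Δh| / Δz = 3.82 / 22.37 = 0.171.
Head is higher in the deep piezometer, so vertical flow is upward (discharge condition).

|i_v| ≈ 0.171; vertical flow is upward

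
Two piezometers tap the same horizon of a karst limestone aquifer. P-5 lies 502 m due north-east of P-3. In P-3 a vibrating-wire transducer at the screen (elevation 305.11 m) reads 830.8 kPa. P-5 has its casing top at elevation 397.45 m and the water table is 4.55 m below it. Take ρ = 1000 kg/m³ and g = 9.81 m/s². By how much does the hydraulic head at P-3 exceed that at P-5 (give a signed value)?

Pressure head at P-3: ψ = P/(ρg) = 830.8×1000 / (1000 × 9.81) = 84.69 m.
Total head at P-3: h = z + ψ = 305.11 + 84.69 = 389.80 m.
Total head at P-5: h = 397.45 − 4.55 = 392.90 m.
Head difference: h(P-3) − h(P-5) = 389.80 − 392.90 = -3.10 m.

Δh ≈ -3.10 m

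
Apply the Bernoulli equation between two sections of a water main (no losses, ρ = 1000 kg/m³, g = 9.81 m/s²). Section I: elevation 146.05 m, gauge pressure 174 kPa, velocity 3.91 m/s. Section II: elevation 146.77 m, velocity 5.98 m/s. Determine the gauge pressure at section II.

P₂ ≈ 157 kPa

Pressure head at I: ψ₁ = P₁/(ρg) = 174×1000 / (1000 × 9.81) = 17.74 m.
Velocity heads: v₁²/2g = 3.91²/19.62 = 0.779 m; v₂²/2g = 5.98²/19.62 = 1.823 m.
Total head H = z₁ + ψ₁ + v₁²/2g = 146.05 + 17.74 + 0.779 = 164.57 m.
ψ₂ = H − z₂ − v₂²/2g = 164.57 − 146.77 − 1.823 = 15.98 m.
P₂ = ρgψ₂ = 1000 × 9.81 × 15.98 ≈ 157 kPa.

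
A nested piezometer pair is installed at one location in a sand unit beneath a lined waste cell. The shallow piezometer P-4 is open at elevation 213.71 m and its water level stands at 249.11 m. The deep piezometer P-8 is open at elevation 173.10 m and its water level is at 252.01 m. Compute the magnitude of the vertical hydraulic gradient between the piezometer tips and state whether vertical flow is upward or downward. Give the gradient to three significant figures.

Total head at P-4: h = 249.11 m (water level in the standpipe).
Total head at P-8: h = 252.01 m.
Δh = h(P-4) − h(P-8) = 249.11 − 252.01 = -2.90 m.
Vertical separation Δz = 213.71 − 173.10 = 40.61 m.
|i_v| = |Δh| / Δz = 2.90 / 40.61 = 0.0714.
Head is higher in the deep piezometer, so vertical flow is upward (discharge condition).

|i_v| ≈ 0.0714; vertical flow is upward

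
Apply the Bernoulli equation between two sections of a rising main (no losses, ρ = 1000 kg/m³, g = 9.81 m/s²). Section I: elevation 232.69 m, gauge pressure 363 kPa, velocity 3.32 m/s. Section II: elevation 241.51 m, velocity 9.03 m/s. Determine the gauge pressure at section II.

Pressure head at I: ψ₁ = P₁/(ρg) = 363×1000 / (1000 × 9.81) = 37.00 m.
Velocity heads: v₁²/2g = 3.32²/19.62 = 0.562 m; v₂²/2g = 9.03²/19.62 = 4.156 m.
Total head H = z₁ + ψ₁ + v₁²/2g = 232.69 + 37.00 + 0.562 = 270.25 m.
ψ₂ = H − z₂ − v₂²/2g = 270.25 − 241.51 − 4.156 = 24.58 m.
P₂ = ρgψ₂ = 1000 × 9.81 × 24.58 ≈ 241 kPa.

P₂ ≈ 241 kPa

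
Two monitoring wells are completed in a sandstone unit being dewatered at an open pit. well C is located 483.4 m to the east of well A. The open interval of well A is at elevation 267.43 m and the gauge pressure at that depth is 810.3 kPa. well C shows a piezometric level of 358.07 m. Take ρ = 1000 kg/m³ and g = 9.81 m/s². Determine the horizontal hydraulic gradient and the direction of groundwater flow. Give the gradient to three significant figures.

Pressure head at well A: ψ = P/(ρg) = 810.3×1000 / (1000 × 9.81) = 82.60 m.
Total head at well A: h = z + ψ = 267.43 + 82.60 = 350.03 m.
Total head at well C: h = 358.07 m (water level in the piezometer is the total head).
Head difference: h(well A) − h(well C) = 350.03 − 358.07 = -8.04 m.
Hydraulic gradient: i = |Δh| / L = 8.04 / 483.4 = 0.0166.
Flow is from higher to lower head: from well C toward well A, i.e. toward the west.

i ≈ 0.0166; groundwater flows toward the west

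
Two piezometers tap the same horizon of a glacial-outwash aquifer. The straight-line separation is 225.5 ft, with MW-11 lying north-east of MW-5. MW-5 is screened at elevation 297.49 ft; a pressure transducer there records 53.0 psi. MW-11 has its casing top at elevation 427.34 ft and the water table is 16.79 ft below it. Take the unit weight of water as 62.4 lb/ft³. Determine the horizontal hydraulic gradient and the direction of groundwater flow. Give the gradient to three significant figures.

i ≈ 0.0410; groundwater flows toward the north-east

Pressure head at MW-5: ψ = 144·P/γ = 144 × 53.0 / 62.4 = 122.31 ft.
Total head at MW-5: h = z + ψ = 297.49 + 122.31 = 419.80 ft.
Total head at MW-11: h = 427.34 − 16.79 = 410.55 ft.
Head difference: h(MW-5) − h(MW-11) = 419.80 − 410.55 = 9.25 ft.
Hydraulic gradient: i = |Δh| / L = 9.25 / 225.5 = 0.0410.
Flow is from higher to lower head: from MW-5 toward MW-11, i.e. toward the north-east.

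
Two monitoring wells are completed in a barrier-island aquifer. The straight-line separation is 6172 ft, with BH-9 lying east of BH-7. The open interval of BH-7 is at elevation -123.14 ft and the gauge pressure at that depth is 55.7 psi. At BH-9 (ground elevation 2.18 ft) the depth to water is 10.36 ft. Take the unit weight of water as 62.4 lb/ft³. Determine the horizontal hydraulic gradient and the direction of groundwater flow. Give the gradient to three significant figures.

Pressure head at BH-7: ψ = 144·P/γ = 144 × 55.7 / 62.4 = 128.54 ft.
Total head at BH-7: h = z + ψ = -123.14 + 128.54 = 5.40 ft.
Total head at BH-9: h = 2.18 − 10.36 = -8.18 ft.
Head difference: h(BH-7) − h(BH-9) = 5.40 − (-8.18) = 13.58 ft.
Hydraulic gradient: i = |Δh| / L = 13.58 / 6172 = 0.00220.
Flow is from higher to lower head: from BH-7 toward BH-9, i.e. toward the east.

i ≈ 0.00220; groundwater flows toward the east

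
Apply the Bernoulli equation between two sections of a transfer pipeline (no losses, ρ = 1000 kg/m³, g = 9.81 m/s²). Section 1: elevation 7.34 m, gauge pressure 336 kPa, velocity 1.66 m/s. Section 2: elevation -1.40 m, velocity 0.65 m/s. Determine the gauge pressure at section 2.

Pressure head at 1: ψ₁ = P₁/(ρg) = 336×1000 / (1000 × 9.81) = 34.25 m.
Velocity heads: v₁²/2g = 1.66²/19.62 = 0.140 m; v₂²/2g = 0.65²/19.62 = 0.022 m.
Total head H = z₁ + ψ₁ + v₁²/2g = 7.34 + 34.25 + 0.140 = 41.73 m.
ψ₂ = H − z₂ − v₂²/2g = 41.73 − (-1.40) − 0.022 = 43.11 m.
P₂ = ρgψ₂ = 1000 × 9.81 × 43.11 ≈ 423 kPa.

P₂ ≈ 423 kPa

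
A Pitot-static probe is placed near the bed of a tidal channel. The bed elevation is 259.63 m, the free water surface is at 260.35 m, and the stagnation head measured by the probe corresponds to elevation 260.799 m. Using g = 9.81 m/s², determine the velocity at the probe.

Near the bed, under hydrostatic conditions, the piezometric head (z + ψ) equals the free-surface elevation, 260.35 m.
Velocity head = total − piezometric = 260.799 − 260.35 = 0.449 m.
v = √(2g·h_v) = √(2 × 9.81 × 0.449) = 2.97 m/s.

v ≈ 2.97 m/s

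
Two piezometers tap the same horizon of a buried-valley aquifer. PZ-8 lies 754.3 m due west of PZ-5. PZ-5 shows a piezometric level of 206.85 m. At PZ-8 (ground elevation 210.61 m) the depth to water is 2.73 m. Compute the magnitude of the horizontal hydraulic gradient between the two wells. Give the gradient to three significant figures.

Total head at PZ-5: h = 206.85 m (water level in the piezometer is the total head).
Total head at PZ-8: h = 210.61 − 2.73 = 207.88 m.
Head difference: h(PZ-5) − h(PZ-8) = 206.85 − 207.88 = -1.03 m.
Hydraulic gradient: i = |Δh| / L = 1.03 / 754.3 = 0.00137.

i ≈ 0.00137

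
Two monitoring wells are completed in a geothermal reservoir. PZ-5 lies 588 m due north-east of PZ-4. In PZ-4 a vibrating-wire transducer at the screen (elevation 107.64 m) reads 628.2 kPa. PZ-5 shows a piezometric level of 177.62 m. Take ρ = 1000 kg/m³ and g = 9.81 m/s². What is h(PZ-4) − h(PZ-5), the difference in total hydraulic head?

Pressure head at PZ-4: ψ = P/(ρg) = 628.2×1000 / (1000 × 9.81) = 64.04 m.
Total head at PZ-4: h = z + ψ = 107.64 + 64.04 = 171.68 m.
Total head at PZ-5: h = 177.62 m (water level in the piezometer is the total head).
Head difference: h(PZ-4) − h(PZ-5) = 171.68 − 177.62 = -5.94 m.

Δh ≈ -5.94 m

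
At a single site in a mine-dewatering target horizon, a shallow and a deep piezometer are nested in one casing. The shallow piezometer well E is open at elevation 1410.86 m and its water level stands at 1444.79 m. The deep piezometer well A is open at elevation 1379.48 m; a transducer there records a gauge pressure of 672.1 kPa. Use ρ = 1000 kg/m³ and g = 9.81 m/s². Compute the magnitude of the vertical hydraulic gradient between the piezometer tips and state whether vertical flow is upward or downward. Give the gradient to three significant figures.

Total head at well E: h = 1444.79 m (water level in the standpipe).
Pressure head at well A: ψ = P/(ρg) = 672.1×1000 / (1000 × 9.81) = 68.51 m.
Total head at well A: h = z + ψ = 1379.48 + 68.51 = 1447.99 m.
Δh = h(well E) − h(well A) = 1444.79 − 1447.99 = -3.20 m.
Vertical separation Δz = 1410.86 − 1379.48 = 31.38 m.
|i_v| = |Δh| / Δz = 3.20 / 31.38 = 0.102.
Head is higher in the deep piezometer, so vertical flow is upward (discharge condition).

|i_v| ≈ 0.102; vertical flow is upward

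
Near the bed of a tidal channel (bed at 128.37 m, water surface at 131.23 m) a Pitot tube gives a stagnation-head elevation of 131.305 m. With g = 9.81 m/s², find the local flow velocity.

Near the bed, under hydrostatic conditions, the piezometric head (z + ψ) equals the free-surface elevation, 131.23 m.
Velocity head = total − piezometric = 131.305 − 131.23 = 0.075 m.
v = √(2g·h_v) = √(2 × 9.81 × 0.075) = 1.21 m/s.

v ≈ 1.21 m/s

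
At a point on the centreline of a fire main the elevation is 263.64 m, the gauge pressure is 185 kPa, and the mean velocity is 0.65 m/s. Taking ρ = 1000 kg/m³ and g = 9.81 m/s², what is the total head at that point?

Pressure head ψ = P/(ρg) = 185×1000 / (1000 × 9.81) = 18.86 m.
Velocity head = v²/(2g) = 0.65² / (2 × 9.81) = 0.022 m.
h = z + ψ + v²/(2g) = 263.64 + 18.86 + 0.022 = 282.52 m.

h ≈ 282.52 m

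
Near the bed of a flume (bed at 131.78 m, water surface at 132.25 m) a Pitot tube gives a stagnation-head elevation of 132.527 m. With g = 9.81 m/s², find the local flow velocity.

v ≈ 2.33 m/s

Near the bed, under hydrostatic conditions, the piezometric head (z + ψ) equals the free-surface elevation, 132.25 m.
Velocity head = total − piezometric = 132.527 − 132.25 = 0.277 m.
v = √(2g·h_v) = √(2 × 9.81 × 0.277) = 2.33 m/s.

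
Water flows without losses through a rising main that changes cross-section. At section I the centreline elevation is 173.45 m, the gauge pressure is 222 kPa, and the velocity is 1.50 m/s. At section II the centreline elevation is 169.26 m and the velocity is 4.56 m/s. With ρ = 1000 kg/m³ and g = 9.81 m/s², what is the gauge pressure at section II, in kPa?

Pressure head at I: ψ₁ = P₁/(ρg) = 222×1000 / (1000 × 9.81) = 22.63 m.
Velocity heads: v₁²/2g = 1.50²/19.62 = 0.115 m; v₂²/2g = 4.56²/19.62 = 1.060 m.
Total head H = z₁ + ψ₁ + v₁²/2g = 173.45 + 22.63 + 0.115 = 196.19 m.
ψ₂ = H − z₂ − v₂²/2g = 196.19 − 169.26 − 1.060 = 25.87 m.
P₂ = ρgψ₂ = 1000 × 9.81 × 25.87 ≈ 254 kPa.

P₂ ≈ 254 kPa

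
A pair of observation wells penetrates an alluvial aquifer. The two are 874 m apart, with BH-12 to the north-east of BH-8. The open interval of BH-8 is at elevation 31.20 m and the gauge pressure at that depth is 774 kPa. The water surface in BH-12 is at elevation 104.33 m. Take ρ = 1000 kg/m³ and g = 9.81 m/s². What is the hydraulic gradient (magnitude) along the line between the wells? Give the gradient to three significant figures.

i ≈ 0.00660

Pressure head at BH-8: ψ = P/(ρg) = 774×1000 / (1000 × 9.81) = 78.90 m.
Total head at BH-8: h = z + ψ = 31.20 + 78.90 = 110.10 m.
Total head at BH-12: h = 104.33 m (water level in the piezometer is the total head).
Head difference: h(BH-8) − h(BH-12) = 110.10 − 104.33 = 5.77 m.
Hydraulic gradient: i = |Δh| / L = 5.77 / 874 = 0.00660.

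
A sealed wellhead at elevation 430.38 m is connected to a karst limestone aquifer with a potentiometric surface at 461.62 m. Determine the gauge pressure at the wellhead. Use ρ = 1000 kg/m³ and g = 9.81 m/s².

Head above the cap: Δh = 461.62 − 430.38 = 31.24 m.
P = ρgΔh = 1000 × 9.81 × 31.24 = 306464 Pa ≈ 306 kPa.

P ≈ 306 kPa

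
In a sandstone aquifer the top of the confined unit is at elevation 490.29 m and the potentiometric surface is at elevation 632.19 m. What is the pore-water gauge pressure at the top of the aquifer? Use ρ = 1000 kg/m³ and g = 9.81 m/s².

P ≈ 1390 kPa

Pressure head at the aquifer top: ψ = h − z = 632.19 − 490.29 = 141.90 m.
P = ρgψ = 1000 × 9.81 × 141.90 = 1392039 Pa ≈ 1390 kPa.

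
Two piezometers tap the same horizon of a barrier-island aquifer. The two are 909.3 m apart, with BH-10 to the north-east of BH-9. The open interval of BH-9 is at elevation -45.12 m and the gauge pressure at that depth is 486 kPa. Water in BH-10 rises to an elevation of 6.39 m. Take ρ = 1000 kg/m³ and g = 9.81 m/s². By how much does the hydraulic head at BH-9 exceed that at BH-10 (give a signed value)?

Pressure head at BH-9: ψ = P/(ρg) = 486×1000 / (1000 × 9.81) = 49.54 m.
Total head at BH-9: h = z + ψ = -45.12 + 49.54 = 4.42 m.
Total head at BH-10: h = 6.39 m (water level in the piezometer is the total head).
Head difference: h(BH-9) − h(BH-10) = 4.42 − 6.39 = -1.97 m.

Δh ≈ -1.97 m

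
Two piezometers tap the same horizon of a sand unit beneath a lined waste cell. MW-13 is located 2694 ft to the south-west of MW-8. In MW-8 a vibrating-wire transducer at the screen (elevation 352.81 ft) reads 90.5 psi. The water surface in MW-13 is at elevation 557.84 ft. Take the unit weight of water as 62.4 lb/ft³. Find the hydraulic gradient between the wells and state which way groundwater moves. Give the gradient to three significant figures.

Pressure head at MW-8: ψ = 144·P/γ = 144 × 90.5 / 62.4 = 208.85 ft.
Total head at MW-8: h = z + ψ = 352.81 + 208.85 = 561.66 ft.
Total head at MW-13: h = 557.84 ft (water level in the piezometer is the total head).
Head difference: h(MW-8) − h(MW-13) = 561.66 − 557.84 = 3.82 ft.
Hydraulic gradient: i = |Δh| / L = 3.82 / 2694 = 0.00142.
Flow is from higher to lower head: from MW-8 toward MW-13, i.e. toward the south-west.

i ≈ 0.00142; groundwater flows toward the south-west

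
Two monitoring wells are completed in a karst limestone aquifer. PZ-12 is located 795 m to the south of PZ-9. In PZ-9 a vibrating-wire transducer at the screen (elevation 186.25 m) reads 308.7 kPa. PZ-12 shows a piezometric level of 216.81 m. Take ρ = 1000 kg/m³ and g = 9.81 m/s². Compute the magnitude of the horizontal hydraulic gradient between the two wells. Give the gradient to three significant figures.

i ≈ 0.00114

Pressure head at PZ-9: ψ = P/(ρg) = 308.7×1000 / (1000 × 9.81) = 31.47 m.
Total head at PZ-9: h = z + ψ = 186.25 + 31.47 = 217.72 m.
Total head at PZ-12: h = 216.81 m (water level in the piezometer is the total head).
Head difference: h(PZ-9) − h(PZ-12) = 217.72 − 216.81 = 0.91 m.
Hydraulic gradient: i = |Δh| / L = 0.91 / 795 = 0.00114.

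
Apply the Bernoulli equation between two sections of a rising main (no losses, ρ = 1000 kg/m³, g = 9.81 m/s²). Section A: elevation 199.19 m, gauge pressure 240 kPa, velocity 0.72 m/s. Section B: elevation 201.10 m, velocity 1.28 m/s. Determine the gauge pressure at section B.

Pressure head at A: ψ₁ = P₁/(ρg) = 240×1000 / (1000 × 9.81) = 24.46 m.
Velocity heads: v₁²/2g = 0.72²/19.62 = 0.026 m; v₂²/2g = 1.28²/19.62 = 0.084 m.
Total head H = z₁ + ψ₁ + v₁²/2g = 199.19 + 24.46 + 0.026 = 223.68 m.
ψ₂ = H − z₂ − v₂²/2g = 223.68 − 201.10 − 0.084 = 22.50 m.
P₂ = ρgψ₂ = 1000 × 9.81 × 22.50 ≈ 221 kPa.

P₂ ≈ 221 kPa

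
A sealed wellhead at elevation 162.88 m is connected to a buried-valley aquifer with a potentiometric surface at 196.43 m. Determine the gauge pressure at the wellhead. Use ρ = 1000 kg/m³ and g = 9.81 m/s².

Head above the cap: Δh = 196.43 − 162.88 = 33.55 m.
P = ρgΔh = 1000 × 9.81 × 33.55 = 329126 Pa ≈ 329 kPa.

P ≈ 329 kPa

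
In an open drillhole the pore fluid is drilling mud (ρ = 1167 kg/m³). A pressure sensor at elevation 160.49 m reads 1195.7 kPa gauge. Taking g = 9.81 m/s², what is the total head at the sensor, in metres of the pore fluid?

ψ = P/(ρg) = 1195.7×1000 / (1167 × 9.81) = 104.44 m.
h = z + ψ = 160.49 + 104.44 = 264.93 m.

h ≈ 264.93 m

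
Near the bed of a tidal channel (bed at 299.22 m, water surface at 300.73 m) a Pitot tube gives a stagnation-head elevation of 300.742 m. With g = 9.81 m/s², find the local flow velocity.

Near the bed, under hydrostatic conditions, the piezometric head (z + ψ) equals the free-surface elevation, 300.73 m.
Velocity head = total − piezometric = 300.742 − 300.73 = 0.012 m.
v = √(2g·h_v) = √(2 × 9.81 × 0.012) = 0.485 m/s.

v ≈ 0.485 m/s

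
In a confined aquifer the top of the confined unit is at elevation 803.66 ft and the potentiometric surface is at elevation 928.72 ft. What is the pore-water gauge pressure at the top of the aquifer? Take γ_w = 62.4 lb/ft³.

Pressure head at the aquifer top: ψ = h − z = 928.72 − 803.66 = 125.06 ft.
P = γψ/144 = 62.4 × 125.06 / 144 = 54.2 psi.

P ≈ 54.2 psi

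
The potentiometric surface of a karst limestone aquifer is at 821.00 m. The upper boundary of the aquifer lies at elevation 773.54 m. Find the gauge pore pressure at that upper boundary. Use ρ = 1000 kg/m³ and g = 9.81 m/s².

Pressure head at the aquifer top: ψ = h − z = 821.00 − 773.54 = 47.46 m.
P = ρgψ = 1000 × 9.81 × 47.46 = 465583 Pa ≈ 466 kPa.

P ≈ 466 kPa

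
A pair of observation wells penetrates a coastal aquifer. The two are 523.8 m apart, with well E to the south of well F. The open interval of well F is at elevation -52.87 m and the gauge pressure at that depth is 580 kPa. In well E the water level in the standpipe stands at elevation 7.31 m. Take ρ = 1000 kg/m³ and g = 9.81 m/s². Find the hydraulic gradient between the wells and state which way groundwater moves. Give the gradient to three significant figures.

i ≈ 0.00202; groundwater flows toward the north

Pressure head at well F: ψ = P/(ρg) = 580×1000 / (1000 × 9.81) = 59.12 m.
Total head at well F: h = z + ψ = -52.87 + 59.12 = 6.25 m.
Total head at well E: h = 7.31 m (water level in the piezometer is the total head).
Head difference: h(well F) − h(well E) = 6.25 − 7.31 = -1.06 m.
Hydraulic gradient: i = |Δh| / L = 1.06 / 523.8 = 0.00202.
Flow is from higher to lower head: from well E toward well F, i.e. toward the north.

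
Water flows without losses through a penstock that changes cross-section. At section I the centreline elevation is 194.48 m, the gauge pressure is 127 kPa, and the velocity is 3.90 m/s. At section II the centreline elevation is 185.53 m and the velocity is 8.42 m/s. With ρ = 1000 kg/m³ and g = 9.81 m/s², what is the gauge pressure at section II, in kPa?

P₂ ≈ 187 kPa

Pressure head at I: ψ₁ = P₁/(ρg) = 127×1000 / (1000 × 9.81) = 12.95 m.
Velocity heads: v₁²/2g = 3.90²/19.62 = 0.775 m; v₂²/2g = 8.42²/19.62 = 3.613 m.
Total head H = z₁ + ψ₁ + v₁²/2g = 194.48 + 12.95 + 0.775 = 208.20 m.
ψ₂ = H − z₂ − v₂²/2g = 208.20 − 185.53 − 3.613 = 19.06 m.
P₂ = ρgψ₂ = 1000 × 9.81 × 19.06 ≈ 187 kPa.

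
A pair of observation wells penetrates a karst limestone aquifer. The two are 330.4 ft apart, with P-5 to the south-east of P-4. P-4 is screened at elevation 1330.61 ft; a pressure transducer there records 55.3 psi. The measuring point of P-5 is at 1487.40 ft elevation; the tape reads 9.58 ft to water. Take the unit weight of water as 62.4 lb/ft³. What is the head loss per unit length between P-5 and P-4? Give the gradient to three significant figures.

i ≈ 0.0593 ft/ft

Pressure head at P-4: ψ = 144·P/γ = 144 × 55.3 / 62.4 = 127.62 ft.
Total head at P-4: h = z + ψ = 1330.61 + 127.62 = 1458.23 ft.
Total head at P-5: h = 1487.40 − 9.58 = 1477.82 ft.
Head difference: h(P-4) − h(P-5) = 1458.23 − 1477.82 = -19.59 ft.
Hydraulic gradient: i = |Δh| / L = 19.59 / 330.4 = 0.0593.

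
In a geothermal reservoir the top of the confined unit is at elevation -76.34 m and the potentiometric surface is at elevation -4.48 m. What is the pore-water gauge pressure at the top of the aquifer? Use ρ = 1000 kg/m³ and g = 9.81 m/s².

Pressure head at the aquifer top: ψ = h − z = -4.48 − (-76.34) = 71.86 m.
P = ρgψ = 1000 × 9.81 × 71.86 = 704947 Pa ≈ 705 kPa.

P ≈ 705 kPa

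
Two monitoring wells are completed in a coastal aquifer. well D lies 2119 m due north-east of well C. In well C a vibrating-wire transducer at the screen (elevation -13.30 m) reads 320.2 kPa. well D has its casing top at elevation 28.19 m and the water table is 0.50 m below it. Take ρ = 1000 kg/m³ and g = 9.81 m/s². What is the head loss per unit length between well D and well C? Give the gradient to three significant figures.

Pressure head at well C: ψ = P/(ρg) = 320.2×1000 / (1000 × 9.81) = 32.64 m.
Total head at well C: h = z + ψ = -13.30 + 32.64 = 19.34 m.
Total head at well D: h = 28.19 − 0.50 = 27.69 m.
Head difference: h(well C) − h(well D) = 19.34 − 27.69 = -8.35 m.
Hydraulic gradient: i = |Δh| / L = 8.35 / 2119 = 0.00394.

i ≈ 0.00394 m/m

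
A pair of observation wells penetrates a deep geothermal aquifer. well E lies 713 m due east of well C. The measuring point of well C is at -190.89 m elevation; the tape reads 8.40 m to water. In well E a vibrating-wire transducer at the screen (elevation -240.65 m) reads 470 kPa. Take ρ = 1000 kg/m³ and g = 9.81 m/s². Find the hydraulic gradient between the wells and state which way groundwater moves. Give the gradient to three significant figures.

i ≈ 0.00919; groundwater flows toward the west

Total head at well C: h = -190.89 − 8.40 = -199.29 m.
Pressure head at well E: ψ = P/(ρg) = 470×1000 / (1000 × 9.81) = 47.91 m.
Total head at well E: h = z + ψ = -240.65 + 47.91 = -192.74 m.
Head difference: h(well C) − h(well E) = -199.29 − (-192.74) = -6.55 m.
Hydraulic gradient: i = |Δh| / L = 6.55 / 713 = 0.00919.
Flow is from higher to lower head: from well E toward well C, i.e. toward the west.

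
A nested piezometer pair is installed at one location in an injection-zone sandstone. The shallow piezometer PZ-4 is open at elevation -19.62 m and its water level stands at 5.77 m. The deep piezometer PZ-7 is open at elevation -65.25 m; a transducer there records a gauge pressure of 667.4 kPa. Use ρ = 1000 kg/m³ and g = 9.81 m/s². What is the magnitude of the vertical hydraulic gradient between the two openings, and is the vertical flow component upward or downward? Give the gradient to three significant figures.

|i_v| ≈ 0.0655; vertical flow is downward

Total head at PZ-4: h = 5.77 m (water level in the standpipe).
Pressure head at PZ-7: ψ = P/(ρg) = 667.4×1000 / (1000 × 9.81) = 68.03 m.
Total head at PZ-7: h = z + ψ = -65.25 + 68.03 = 2.78 m.
Δh = h(PZ-4) − h(PZ-7) = 5.77 − 2.78 = 2.99 m.
Vertical separation Δz = -19.62 − (-65.25) = 45.63 m.
|i_v| = |Δh| / Δz = 2.99 / 45.63 = 0.0655.
Head is higher in the shallow piezometer, so vertical flow is downward (recharge condition).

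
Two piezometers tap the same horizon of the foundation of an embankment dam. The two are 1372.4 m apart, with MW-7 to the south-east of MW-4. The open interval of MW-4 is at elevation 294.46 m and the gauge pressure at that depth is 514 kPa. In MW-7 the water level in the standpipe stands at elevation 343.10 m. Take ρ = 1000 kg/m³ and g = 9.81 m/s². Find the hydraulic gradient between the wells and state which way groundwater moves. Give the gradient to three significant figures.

i ≈ 0.00274; groundwater flows toward the south-east

Pressure head at MW-4: ψ = P/(ρg) = 514×1000 / (1000 × 9.81) = 52.40 m.
Total head at MW-4: h = z + ψ = 294.46 + 52.40 = 346.86 m.
Total head at MW-7: h = 343.10 m (water level in the piezometer is the total head).
Head difference: h(MW-4) − h(MW-7) = 346.86 − 343.10 = 3.76 m.
Hydraulic gradient: i = |Δh| / L = 3.76 / 1372.4 = 0.00274.
Flow is from higher to lower head: from MW-4 toward MW-7, i.e. toward the south-east.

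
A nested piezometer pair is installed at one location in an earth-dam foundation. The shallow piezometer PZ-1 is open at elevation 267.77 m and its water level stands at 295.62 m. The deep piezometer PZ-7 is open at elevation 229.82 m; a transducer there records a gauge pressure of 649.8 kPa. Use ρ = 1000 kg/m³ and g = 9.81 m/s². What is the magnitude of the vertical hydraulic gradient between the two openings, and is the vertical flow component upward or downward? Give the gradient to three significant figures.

|i_v| ≈ 0.0116; vertical flow is upward

Total head at PZ-1: h = 295.62 m (water level in the standpipe).
Pressure head at PZ-7: ψ = P/(ρg) = 649.8×1000 / (1000 × 9.81) = 66.24 m.
Total head at PZ-7: h = z + ψ = 229.82 + 66.24 = 296.06 m.
Δh = h(PZ-1) − h(PZ-7) = 295.62 − 296.06 = -0.44 m.
Vertical separation Δz = 267.77 − 229.82 = 37.95 m.
|i_v| = |Δh| / Δz = 0.44 / 37.95 = 0.0116.
Head is higher in the deep piezometer, so vertical flow is upward (discharge condition).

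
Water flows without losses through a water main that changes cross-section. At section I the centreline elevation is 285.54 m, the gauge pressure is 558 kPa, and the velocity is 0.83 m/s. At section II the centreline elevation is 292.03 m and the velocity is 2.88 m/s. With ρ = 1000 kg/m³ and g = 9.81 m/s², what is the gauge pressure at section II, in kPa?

P₂ ≈ 491 kPa

Pressure head at I: ψ₁ = P₁/(ρg) = 558×1000 / (1000 × 9.81) = 56.88 m.
Velocity heads: v₁²/2g = 0.83²/19.62 = 0.035 m; v₂²/2g = 2.88²/19.62 = 0.423 m.
Total head H = z₁ + ψ₁ + v₁²/2g = 285.54 + 56.88 + 0.035 = 342.46 m.
ψ₂ = H − z₂ − v₂²/2g = 342.46 − 292.03 − 0.423 = 50.01 m.
P₂ = ρgψ₂ = 1000 × 9.81 × 50.01 ≈ 491 kPa.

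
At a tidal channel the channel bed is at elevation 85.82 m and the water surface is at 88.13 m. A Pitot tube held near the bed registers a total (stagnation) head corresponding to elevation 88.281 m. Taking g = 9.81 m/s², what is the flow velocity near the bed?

Near the bed, under hydrostatic conditions, the piezometric head (z + ψ) equals the free-surface elevation, 88.13 m.
Velocity head = total − piezometric = 88.281 − 88.13 = 0.151 m.
v = √(2g·h_v) = √(2 × 9.81 × 0.151) = 1.72 m/s.

v ≈ 1.72 m/s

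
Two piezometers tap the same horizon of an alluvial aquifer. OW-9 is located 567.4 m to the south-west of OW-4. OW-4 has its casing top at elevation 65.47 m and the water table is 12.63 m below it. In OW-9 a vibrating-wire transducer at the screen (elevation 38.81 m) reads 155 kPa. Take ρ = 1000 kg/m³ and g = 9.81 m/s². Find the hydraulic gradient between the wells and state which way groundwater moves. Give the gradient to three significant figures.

i ≈ 0.00312; groundwater flows toward the north-east

Total head at OW-4: h = 65.47 − 12.63 = 52.84 m.
Pressure head at OW-9: ψ = P/(ρg) = 155×1000 / (1000 × 9.81) = 15.80 m.
Total head at OW-9: h = z + ψ = 38.81 + 15.80 = 54.61 m.
Head difference: h(OW-4) − h(OW-9) = 52.84 − 54.61 = -1.77 m.
Hydraulic gradient: i = |Δh| / L = 1.77 / 567.4 = 0.00312.
Flow is from higher to lower head: from OW-9 toward OW-4, i.e. toward the north-east.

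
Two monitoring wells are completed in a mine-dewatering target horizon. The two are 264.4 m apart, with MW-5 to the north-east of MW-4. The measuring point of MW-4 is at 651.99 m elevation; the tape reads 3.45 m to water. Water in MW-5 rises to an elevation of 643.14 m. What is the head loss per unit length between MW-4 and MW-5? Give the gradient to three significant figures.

i ≈ 0.0204 m/m

Total head at MW-4: h = 651.99 − 3.45 = 648.54 m.
Total head at MW-5: h = 643.14 m (water level in the piezometer is the total head).
Head difference: h(MW-4) − h(MW-5) = 648.54 − 643.14 = 5.40 m.
Hydraulic gradient: i = |Δh| / L = 5.40 / 264.4 = 0.0204.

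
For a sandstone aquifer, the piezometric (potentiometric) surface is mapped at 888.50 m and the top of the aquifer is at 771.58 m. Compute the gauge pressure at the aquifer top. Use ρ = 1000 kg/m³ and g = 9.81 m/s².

P ≈ 1150 kPa

Pressure head at the aquifer top: ψ = h − z = 888.50 − 771.58 = 116.92 m.
P = ρgψ = 1000 × 9.81 × 116.92 = 1146985 Pa ≈ 1150 kPa.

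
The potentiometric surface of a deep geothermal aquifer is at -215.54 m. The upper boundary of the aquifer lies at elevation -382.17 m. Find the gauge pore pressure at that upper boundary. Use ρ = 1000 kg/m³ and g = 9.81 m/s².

Pressure head at the aquifer top: ψ = h − z = -215.54 − (-382.17) = 166.63 m.
P = ρgψ = 1000 × 9.81 × 166.63 = 1634640 Pa ≈ 1630 kPa.

P ≈ 1630 kPa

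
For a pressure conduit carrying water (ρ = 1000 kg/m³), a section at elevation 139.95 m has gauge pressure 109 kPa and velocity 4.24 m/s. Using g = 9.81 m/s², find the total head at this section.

Pressure head ψ = P/(ρg) = 109×1000 / (1000 × 9.81) = 11.11 m.
Velocity head = v²/(2g) = 4.24² / (2 × 9.81) = 0.916 m.
h = z + ψ + v²/(2g) = 139.95 + 11.11 + 0.916 = 151.98 m.

h ≈ 151.98 m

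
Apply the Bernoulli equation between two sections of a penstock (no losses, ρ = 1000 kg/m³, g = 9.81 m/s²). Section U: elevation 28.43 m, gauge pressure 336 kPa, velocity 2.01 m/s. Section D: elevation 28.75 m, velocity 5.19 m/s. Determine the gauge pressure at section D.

P₂ ≈ 321 kPa

Pressure head at U: ψ₁ = P₁/(ρg) = 336×1000 / (1000 × 9.81) = 34.25 m.
Velocity heads: v₁²/2g = 2.01²/19.62 = 0.206 m; v₂²/2g = 5.19²/19.62 = 1.373 m.
Total head H = z₁ + ψ₁ + v₁²/2g = 28.43 + 34.25 + 0.206 = 62.89 m.
ψ₂ = H − z₂ − v₂²/2g = 62.89 − 28.75 − 1.373 = 32.77 m.
P₂ = ρgψ₂ = 1000 × 9.81 × 32.77 ≈ 321 kPa.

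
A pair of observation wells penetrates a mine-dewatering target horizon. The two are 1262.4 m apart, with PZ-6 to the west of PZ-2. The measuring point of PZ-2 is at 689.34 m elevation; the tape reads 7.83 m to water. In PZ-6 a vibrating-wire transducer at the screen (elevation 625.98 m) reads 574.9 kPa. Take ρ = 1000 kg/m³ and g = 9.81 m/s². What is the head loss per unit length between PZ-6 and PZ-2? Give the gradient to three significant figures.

i ≈ 0.00243 m/m

Total head at PZ-2: h = 689.34 − 7.83 = 681.51 m.
Pressure head at PZ-6: ψ = P/(ρg) = 574.9×1000 / (1000 × 9.81) = 58.60 m.
Total head at PZ-6: h = z + ψ = 625.98 + 58.60 = 684.58 m.
Head difference: h(PZ-2) − h(PZ-6) = 681.51 − 684.58 = -3.07 m.
Hydraulic gradient: i = |Δh| / L = 3.07 / 1262.4 = 0.00243.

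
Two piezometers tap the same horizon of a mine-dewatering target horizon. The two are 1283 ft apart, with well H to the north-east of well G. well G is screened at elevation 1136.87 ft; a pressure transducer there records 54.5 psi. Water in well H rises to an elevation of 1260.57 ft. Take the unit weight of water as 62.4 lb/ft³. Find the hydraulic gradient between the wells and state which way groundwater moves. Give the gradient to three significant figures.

i ≈ 0.00161; groundwater flows toward the north-east

Pressure head at well G: ψ = 144·P/γ = 144 × 54.5 / 62.4 = 125.77 ft.
Total head at well G: h = z + ψ = 1136.87 + 125.77 = 1262.64 ft.
Total head at well H: h = 1260.57 ft (water level in the piezometer is the total head).
Head difference: h(well G) − h(well H) = 1262.64 − 1260.57 = 2.07 ft.
Hydraulic gradient: i = |Δh| / L = 2.07 / 1283 = 0.00161.
Flow is from higher to lower head: from well G toward well H, i.e. toward the north-east.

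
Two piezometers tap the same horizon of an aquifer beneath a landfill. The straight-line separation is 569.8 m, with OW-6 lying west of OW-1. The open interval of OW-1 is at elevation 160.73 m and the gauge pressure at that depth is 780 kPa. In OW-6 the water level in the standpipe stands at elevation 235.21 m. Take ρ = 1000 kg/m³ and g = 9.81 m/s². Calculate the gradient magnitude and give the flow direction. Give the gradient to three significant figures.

Pressure head at OW-1: ψ = P/(ρg) = 780×1000 / (1000 × 9.81) = 79.51 m.
Total head at OW-1: h = z + ψ = 160.73 + 79.51 = 240.24 m.
Total head at OW-6: h = 235.21 m (water level in the piezometer is the total head).
Head difference: h(OW-1) − h(OW-6) = 240.24 − 235.21 = 5.03 m.
Hydraulic gradient: i = |Δh| / L = 5.03 / 569.8 = 0.00883.
Flow is from higher to lower head: from OW-1 toward OW-6, i.e. toward the west.

i ≈ 0.00883; groundwater flows toward the west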